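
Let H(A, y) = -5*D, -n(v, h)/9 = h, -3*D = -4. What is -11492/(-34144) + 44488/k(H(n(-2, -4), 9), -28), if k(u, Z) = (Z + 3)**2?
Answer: 381545193/5335000 ≈ 71.517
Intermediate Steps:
D = 4/3 (D = -1/3*(-4) = 4/3 ≈ 1.3333)
n(v, h) = -9*h
H(A, y) = -20/3 (H(A, y) = -5*4/3 = -20/3)
k(u, Z) = (3 + Z)**2
-11492/(-34144) + 44488/k(H(n(-2, -4), 9), -28) = -11492/(-34144) + 44488/((3 - 28)**2) = -11492*(-1/34144) + 44488/((-25)**2) = 2873/8536 + 44488/625 = 381545193/5335000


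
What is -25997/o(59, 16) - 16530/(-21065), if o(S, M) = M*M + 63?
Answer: -9860977/122177 ≈ -80.711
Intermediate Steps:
o(S, M) = 63 + M² (o(S, M) = M² + 63 = 63 + M²)
-25997/o(59, 16) - 16530/(-21065) = -25997/(63 + 16²) - 16530/(-21065) = -25997/(63 + 256) - 16530*(-1/21065) = -25997/319 + 3306/4213 = -9860977/122177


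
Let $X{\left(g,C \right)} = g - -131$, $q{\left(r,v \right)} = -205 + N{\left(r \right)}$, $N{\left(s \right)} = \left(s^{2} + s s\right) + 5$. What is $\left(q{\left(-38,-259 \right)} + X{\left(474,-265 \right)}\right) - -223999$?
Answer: $227292$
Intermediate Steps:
$N{\left(s \right)} = 5 + 2 s^{2}$ ($N{\left(s \right)} = \left(s^{2} + s^{2}\right) + 5 = 2 s^{2} + 5 = 5 + 2 s^{2}$)
$q{\left(r,v \right)} = -200 + 2 r^{2}$ ($q{\left(r,v \right)} = -205 + \left(5 + 2 r^{2}\right) = -200 + 2 r^{2}$)
$X{\left(g,C \right)} = 131 + g$ ($X{\left(g,C \right)} = g + 131 = 131 + g$)
$\left(q{\left(-38,-259 \right)} + X{\left(474,-265 \right)}\right) - -223999 = \left(\left(-200 + 2 \left(-38\right)^{2}\right) + \left(131 + 474\right)\right) - -223999 = \left(\left(-200 + 2 \cdot 1444\right) + 605\right) + 223999 = \left(\left(-200 + 2888\right) + 605\right) + 223999 = \left(2688 + 605\right) + 223999 = 3293 + 223999 = 227292$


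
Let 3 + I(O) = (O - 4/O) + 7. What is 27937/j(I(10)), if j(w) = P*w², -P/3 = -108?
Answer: 698425/1498176 ≈ 0.46618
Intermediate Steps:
P = 324 (P = -3*(-108) = 324)
I(O) = 4 + O - 4/O (I(O) = -3 + ((O - 4/O) + 7) = -3 + (7 + O - 4/O) = 4 + O - 4/O)
j(w) = 324*w²
27937/j(I(10)) = 27937/((324*(4 + 10 - 4/10)²)) = 27937/((324*(4 + 10 - 4*⅒)²)) = 27937/((324*(4 + 10 - ⅖)²)) = 27937/((324*(68/5)²)) = 27937/((324*(4624/25))) = 27937/(1498176/25) = 27937*(25/1498176) = 698425/1498176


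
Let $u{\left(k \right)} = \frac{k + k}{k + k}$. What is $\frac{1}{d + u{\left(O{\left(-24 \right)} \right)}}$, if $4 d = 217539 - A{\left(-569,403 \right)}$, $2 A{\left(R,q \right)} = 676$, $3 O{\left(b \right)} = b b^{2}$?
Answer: $\frac{4}{217205} \approx 1.8416 \cdot 10^{-5}$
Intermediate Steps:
$O{\left(b \right)} = \frac{b^{3}}{3}$ ($O{\left(b \right)} = \frac{b b^{2}}{3} = \frac{b^{3}}{3}$)
$A{\left(R,q \right)} = 338$ ($A{\left(R,q \right)} = \frac{1}{2} \cdot 676 = 338$)
$u{\left(k \right)} = 1$ ($u{\left(k \right)} = \frac{2 k}{2 k} = 2 k \frac{1}{2 k} = 1$)
$d = \frac{217201}{4}$ ($d = \frac{217539 - 338}{4} = \frac{1}{4} \cdot 217201 = \frac{217201}{4} \approx 54300.0$)
$\frac{1}{d + u{\left(O{\left(-24 \right)} \right)}} = \frac{1}{\frac{217201}{4} + 1} = \frac{1}{\frac{217205}{4}} = \frac{4}{217205}$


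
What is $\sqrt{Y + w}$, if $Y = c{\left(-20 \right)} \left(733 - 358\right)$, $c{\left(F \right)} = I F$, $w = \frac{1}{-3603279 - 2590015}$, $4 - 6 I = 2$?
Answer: $\frac{i \sqrt{95892226432283294}}{6193294} \approx 50.0 i$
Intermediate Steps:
$I = \frac{1}{3}$ ($I = \frac{2}{3} - \frac{1}{3} = \frac{1}{3} \approx 0.33333$)
$w = - \frac{1}{6193294}$ ($w = \frac{1}{-6193294} = - \frac{1}{6193294} \approx -1.6146 \cdot 10^{-7}$)
$c{\left(F \right)} = \frac{F}{3}$
$Y = -2500$ ($Y = \frac{1}{3} \left(-20\right) \left(733 - 358\right) = \left(- \frac{20}{3}\right) 375 = -2500$)
$\sqrt{Y + w} = \sqrt{-2500 - \frac{1}{6193294}} = \sqrt{- \frac{15483235001}{6193294}} = \frac{i \sqrt{95892226432283294}}{6193294}$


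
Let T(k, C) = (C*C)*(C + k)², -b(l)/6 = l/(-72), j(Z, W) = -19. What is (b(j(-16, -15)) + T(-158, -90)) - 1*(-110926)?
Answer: 5979519893/12 ≈ 4.9829e+8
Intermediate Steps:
b(l) = l/12 (b(l) = -6*l/(-72) = -6*l*(-1)/72 = -(-1)*l/12 = l/12)
T(k, C) = C²*(C + k)²
(b(j(-16, -15)) + T(-158, -90)) - 1*(-110926) = ((1/12)*(-19) + (-90)²*(-90 - 158)²) - 1*(-110926) = (-19/12 + 8100*(-248)²) + 110926 = (-19/12 + 8100*61504) + 110926 = (-19/12 + 498182400) + 110926 = 5978188781/12 + 110926 = 5979519893/12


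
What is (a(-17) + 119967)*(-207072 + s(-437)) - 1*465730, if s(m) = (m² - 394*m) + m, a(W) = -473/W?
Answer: 317479906446/17 ≈ 1.8675e+10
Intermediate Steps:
s(m) = m² - 393*m
(a(-17) + 119967)*(-207072 + s(-437)) - 1*465730 = (-473/(-17) + 119967)*(-207072 - 437*(-393 - 437)) - 1*465730 = (-473*(-1/17) + 119967)*(-207072 - 437*(-830)) - 465730 = (473/17 + 119967)*(-207072 + 362710) - 465730 = (2039912/17)*155638 - 465730 = 317487823856/17 - 465730 = 317479906446/17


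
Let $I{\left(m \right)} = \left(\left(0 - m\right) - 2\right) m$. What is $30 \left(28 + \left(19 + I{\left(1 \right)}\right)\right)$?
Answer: $1320$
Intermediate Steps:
$I{\left(m \right)} = m \left(-2 - m\right)$ ($I{\left(m \right)} = \left(- m - 2\right) m = \left(-2 - m\right) m = m \left(-2 - m\right)$)
$30 \left(28 + \left(19 + I{\left(1 \right)}\right)\right) = 30 \left(28 + \left(19 - 1 \left(2 + 1\right)\right)\right) = 30 \left(28 + \left(19 - 1 \cdot 3\right)\right) = 30 \left(28 + \left(19 - 3\right)\right) = 30 \left(28 + 16\right) = 30 \cdot 44 = 1320$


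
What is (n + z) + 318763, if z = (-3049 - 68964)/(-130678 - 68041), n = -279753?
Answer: 7752100203/198719 ≈ 39010.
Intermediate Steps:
z = 72013/198719 (z = -72013/(-198719) = -72013*(-1/198719) = 72013/198719 ≈ 0.36239)
(n + z) + 318763 = (-279753 + 72013/198719) + 318763 = -55592164394/198719 + 318763 = 7752100203/198719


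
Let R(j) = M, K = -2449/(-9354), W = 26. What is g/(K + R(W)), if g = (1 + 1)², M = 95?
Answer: 37416/891079 ≈ 0.041990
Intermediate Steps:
K = 2449/9354 (K = -2449*(-1/9354) = 2449/9354 ≈ 0.26181)
R(j) = 95
g = 4 (g = 2² = 4)
g/(K + R(W)) = 4/(2449/9354 + 95) = 4/(891079/9354) = 4*(9354/891079) = 37416/891079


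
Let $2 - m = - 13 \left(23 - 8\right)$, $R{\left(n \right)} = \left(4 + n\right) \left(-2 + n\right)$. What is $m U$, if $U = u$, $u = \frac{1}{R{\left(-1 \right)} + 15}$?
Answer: $\frac{197}{6} \approx 32.833$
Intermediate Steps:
$R{\left(n \right)} = \left(-2 + n\right) \left(4 + n\right)$
$m = 197$ ($m = 2 - - 13 \left(23 - 8\right) = 2 - \left(-13\right) 15 = 2 - -195 = 2 + 195 = 197$)
$u = \frac{1}{6}$ ($u = \frac{1}{\left(-8 + \left(-1\right)^{2} + 2 \left(-1\right)\right) + 15} = \frac{1}{\left(-8 + 1 - 2\right) + 15} = \frac{1}{-9 + 15} = \frac{1}{6} \approx 0.16667$)
$U = \frac{1}{6} \approx 0.16667$
$m U = 197 \cdot \frac{1}{6} = \frac{197}{6}$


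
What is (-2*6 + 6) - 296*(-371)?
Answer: 109810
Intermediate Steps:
(-2*6 + 6) - 296*(-371) = (-12 + 6) + 109816 = -6 + 109816 = 109810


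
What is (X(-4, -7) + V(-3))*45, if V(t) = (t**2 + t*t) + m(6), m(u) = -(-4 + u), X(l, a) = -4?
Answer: 540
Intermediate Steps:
m(u) = 4 - u
V(t) = -2 + 2*t**2 (V(t) = (t**2 + t*t) + (4 - 1*6) = (t**2 + t**2) + (4 - 6) = 2*t**2 - 2 = -2 + 2*t**2)
(X(-4, -7) + V(-3))*45 = (-4 + (-2 + 2*(-3)**2))*45 = (-4 + (-2 + 2*9))*45 = (-4 + (-2 + 18))*45 = (-4 + 16)*45 = 12*45 = 540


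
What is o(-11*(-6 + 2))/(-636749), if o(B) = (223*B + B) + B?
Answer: -9900/636749 ≈ -0.015548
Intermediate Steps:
o(B) = 225*B (o(B) = 224*B + B = 225*B)
o(-11*(-6 + 2))/(-636749) = (225*(-11*(-6 + 2)))/(-636749) = (225*(-11*(-4)))*(-1/636749) = (225*44)*(-1/636749) = 9900*(-1/636749) = -9900/636749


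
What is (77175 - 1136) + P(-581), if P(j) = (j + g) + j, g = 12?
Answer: 74889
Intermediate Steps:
P(j) = 12 + 2*j (P(j) = (j + 12) + j = (12 + j) + j = 12 + 2*j)
(77175 - 1136) + P(-581) = (77175 - 1136) + (12 + 2*(-581)) = 76039 + (12 - 1162) = 76039 - 1150 = 74889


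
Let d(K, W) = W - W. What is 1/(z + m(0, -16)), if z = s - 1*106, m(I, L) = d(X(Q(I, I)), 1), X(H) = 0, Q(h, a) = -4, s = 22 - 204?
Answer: -1/288 ≈ -0.0034722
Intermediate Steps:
s = -182
d(K, W) = 0
m(I, L) = 0
z = -288 (z = -182 - 1*106 = -182 - 106 = -288)
1/(z + m(0, -16)) = 1/(-288 + 0) = 1/(-288) = -1/288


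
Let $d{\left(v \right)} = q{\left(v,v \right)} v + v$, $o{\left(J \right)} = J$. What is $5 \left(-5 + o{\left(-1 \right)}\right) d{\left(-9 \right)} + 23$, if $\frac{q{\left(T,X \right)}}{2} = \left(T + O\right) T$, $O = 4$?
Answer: $24593$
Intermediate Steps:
$q{\left(T,X \right)} = 2 T \left(4 + T\right)$ ($q{\left(T,X \right)} = 2 \left(T + 4\right) T = 2 \left(4 + T\right) T = 2 T \left(4 + T\right)$)
$d{\left(v \right)} = v + 2 v^{2} \left(4 + v\right)$ ($d{\left(v \right)} = 2 v \left(4 + v\right) v + v = 2 v^{2} \left(4 + v\right) + v = v + 2 v^{2} \left(4 + v\right)$)
$5 \left(-5 + o{\left(-1 \right)}\right) d{\left(-9 \right)} + 23 = 5 \left(-5 - 1\right) \left(- 9 \left(1 + 2 \left(-9\right) \left(4 - 9\right)\right)\right) + 23 = 5 \left(-6\right) \left(- 9 \left(1 + 2 \left(-9\right) \left(-5\right)\right)\right) + 23 = - 30 \left(- 9 \left(1 + 90\right)\right) + 23 = - 30 \left(\left(-9\right) 91\right) + 23 = \left(-30\right) \left(-819\right) + 23 = 24570 + 23 = 24593$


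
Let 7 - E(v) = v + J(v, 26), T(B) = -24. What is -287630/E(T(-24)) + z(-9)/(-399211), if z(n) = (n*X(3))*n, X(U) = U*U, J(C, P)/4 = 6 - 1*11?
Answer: -6754417477/1197633 ≈ -5639.8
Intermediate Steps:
J(C, P) = -20 (J(C, P) = 4*(6 - 1*11) = 4*(6 - 11) = 4*(-5) = -20)
X(U) = U²
E(v) = 27 - v (E(v) = 7 - (v - 20) = 7 - (-20 + v) = 7 + (20 - v) = 27 - v)
z(n) = 9*n² (z(n) = (n*3²)*n = (n*9)*n = (9*n)*n = 9*n²)
-287630/E(T(-24)) + z(-9)/(-399211) = -287630/(27 - 1*(-24)) + (9*(-9)²)/(-399211) = -287630/(27 + 24) + (9*81)*(-1/399211) = -287630/51 + 729*(-1/399211) = -287630*1/51 - 729/399211 = -287630/51 - 729/399211 = -6754417477/1197633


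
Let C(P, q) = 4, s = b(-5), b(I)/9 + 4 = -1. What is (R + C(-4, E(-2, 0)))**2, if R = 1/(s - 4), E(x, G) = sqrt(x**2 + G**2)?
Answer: 38025/2401 ≈ 15.837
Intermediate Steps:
E(x, G) = sqrt(G**2 + x**2)
b(I) = -45 (b(I) = -36 + 9*(-1) = -36 - 9 = -45)
s = -45
R = -1/49 (R = 1/(-45 - 4) = 1/(-49) = -1/49 ≈ -0.020408)
(R + C(-4, E(-2, 0)))**2 = (-1/49 + 4)**2 = (195/49)**2 = 38025/2401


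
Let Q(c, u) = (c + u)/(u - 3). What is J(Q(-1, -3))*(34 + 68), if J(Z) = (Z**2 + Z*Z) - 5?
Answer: -1258/3 ≈ -419.33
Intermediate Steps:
Q(c, u) = (c + u)/(-3 + u)
J(Z) = -5 + 2*Z**2 (J(Z) = (Z**2 + Z**2) - 5 = 2*Z**2 - 5 = -5 + 2*Z**2)
J(Q(-1, -3))*(34 + 68) = (-5 + 2*((-1 - 3)/(-3 - 3))**2)*(34 + 68) = (-5 + 2*(-4/(-6))**2)*102 = (-5 + 2*(-1/6*(-4))**2)*102 = (-5 + 2*(2/3)**2)*102 = (-5 + 2*(4/9))*102 = (-5 + 8/9)*102 = -37/9*102 = -1258/3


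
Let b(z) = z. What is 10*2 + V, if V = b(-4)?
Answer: 16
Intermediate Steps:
V = -4
10*2 + V = 10*2 - 4 = 20 - 4 = 16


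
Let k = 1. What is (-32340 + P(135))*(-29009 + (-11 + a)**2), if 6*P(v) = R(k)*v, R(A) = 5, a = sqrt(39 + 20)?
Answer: 1858173195/2 + 709005*sqrt(59) ≈ 9.3453e+8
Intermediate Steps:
a = sqrt(59) ≈ 7.6811
P(v) = 5*v/6 (P(v) = (5*v)/6 = 5*v/6)
(-32340 + P(135))*(-29009 + (-11 + a)**2) = (-32340 + (5/6)*135)*(-29009 + (-11 + sqrt(59))**2) = (-32340 + 225/2)*(-29009 + (-11 + sqrt(59))**2) = -64455*(-29009 + (-11 + sqrt(59))**2)/2 = 1869775095/2 - 64455*(-11 + sqrt(59))**2/2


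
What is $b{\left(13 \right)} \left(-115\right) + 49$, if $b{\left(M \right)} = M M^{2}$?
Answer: $-252606$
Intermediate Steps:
$b{\left(M \right)} = M^{3}$
$b{\left(13 \right)} \left(-115\right) + 49 = 13^{3} \left(-115\right) + 49 = 2197 \left(-115\right) + 49 = -252655 + 49 = -252606$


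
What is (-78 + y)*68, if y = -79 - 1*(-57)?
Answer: -6800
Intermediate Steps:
y = -22 (y = -79 + 57 = -22)
(-78 + y)*68 = (-78 - 22)*68 = -100*68 = -6800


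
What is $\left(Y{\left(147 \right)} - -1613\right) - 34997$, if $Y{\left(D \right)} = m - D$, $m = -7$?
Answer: $-33538$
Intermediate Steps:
$Y{\left(D \right)} = -7 - D$
$\left(Y{\left(147 \right)} - -1613\right) - 34997 = \left(\left(-7 - 147\right) - -1613\right) - 34997 = \left(\left(-7 - 147\right) + 1613\right) - 34997 = \left(-154 + 1613\right) - 34997 = 1459 - 34997 = -33538$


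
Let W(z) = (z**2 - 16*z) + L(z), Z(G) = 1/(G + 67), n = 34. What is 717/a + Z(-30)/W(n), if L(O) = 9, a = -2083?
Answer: -16472426/47861091 ≈ -0.34417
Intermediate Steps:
Z(G) = 1/(67 + G)
W(z) = 9 + z**2 - 16*z (W(z) = (z**2 - 16*z) + 9 = 9 + z**2 - 16*z)
717/a + Z(-30)/W(n) = 717/(-2083) + 1/((67 - 30)*(9 + 34**2 - 16*34)) = 717*(-1/2083) + 1/(37*(9 + 1156 - 544)) = -717/2083 + (1/37)/621 = -717/2083 + (1/37)*(1/621) = -717/2083 + 1/22977 = -16472426/47861091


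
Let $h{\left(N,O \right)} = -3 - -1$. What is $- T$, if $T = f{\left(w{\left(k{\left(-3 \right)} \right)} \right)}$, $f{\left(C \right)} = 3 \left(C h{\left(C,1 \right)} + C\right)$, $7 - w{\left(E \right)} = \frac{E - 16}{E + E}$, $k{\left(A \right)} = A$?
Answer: $\frac{23}{2} \approx 11.5$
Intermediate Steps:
$h{\left(N,O \right)} = -2$ ($h{\left(N,O \right)} = -3 + 1 = -2$)
$w{\left(E \right)} = 7 - \frac{-16 + E}{2 E}$ ($w{\left(E \right)} = 7 - \frac{E - 16}{E + E} = 7 - \frac{-16 + E}{2 E}$)
$f{\left(C \right)} = - 3 C$ ($f{\left(C \right)} = 3 \left(C \left(-2\right) + C\right) = 3 \left(- 2 C + C\right) = 3 \left(- C\right) = - 3 C$)
$T = - \frac{23}{2}$ ($T = - 3 \left(\frac{13}{2} + \frac{8}{-3}\right) = - 3 \left(\frac{13}{2} + 8 \left(- \frac{1}{3}\right)\right) = - 3 \left(\frac{13}{2} - \frac{8}{3}\right) = \left(-3\right) \frac{23}{6} = - \frac{23}{2} \approx -11.5$)
$- T = \left(-1\right) \left(- \frac{23}{2}\right) = \frac{23}{2}$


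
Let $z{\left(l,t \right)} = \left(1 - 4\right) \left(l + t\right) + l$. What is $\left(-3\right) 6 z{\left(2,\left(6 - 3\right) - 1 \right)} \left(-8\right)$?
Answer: $-1440$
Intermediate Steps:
$z{\left(l,t \right)} = - 3 t - 2 l$ ($z{\left(l,t \right)} = - 3 \left(l + t\right) + l = \left(- 3 l - 3 t\right) + l = - 3 t - 2 l$)
$\left(-3\right) 6 z{\left(2,\left(6 - 3\right) - 1 \right)} \left(-8\right) = \left(-3\right) 6 \left(- 3 \left(\left(6 - 3\right) - 1\right) - 4\right) \left(-8\right) = - 18 \left(- 3 \left(3 - 1\right) - 4\right) \left(-8\right) = - 18 \left(\left(-3\right) 2 - 4\right) \left(-8\right) = - 18 \left(-6 - 4\right) \left(-8\right) = \left(-18\right) \left(-10\right) \left(-8\right) = 180 \left(-8\right) = -1440$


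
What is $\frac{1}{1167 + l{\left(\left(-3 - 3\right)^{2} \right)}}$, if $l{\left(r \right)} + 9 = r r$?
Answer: $\frac{1}{2454} \approx 0.0004075$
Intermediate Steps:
$l{\left(r \right)} = -9 + r^{2}$ ($l{\left(r \right)} = -9 + r r = -9 + r^{2}$)
$\frac{1}{1167 + l{\left(\left(-3 - 3\right)^{2} \right)}} = \frac{1}{1167 - \left(9 - \left(\left(-3 - 3\right)^{2}\right)^{2}\right)} = \frac{1}{1167 - \left(9 - \left(\left(-6\right)^{2}\right)^{2}\right)} = \frac{1}{1167 - \left(9 - 36^{2}\right)} = \frac{1}{1167 + \left(-9 + 1296\right)} = \frac{1}{1167 + 1287} = \frac{1}{2454}$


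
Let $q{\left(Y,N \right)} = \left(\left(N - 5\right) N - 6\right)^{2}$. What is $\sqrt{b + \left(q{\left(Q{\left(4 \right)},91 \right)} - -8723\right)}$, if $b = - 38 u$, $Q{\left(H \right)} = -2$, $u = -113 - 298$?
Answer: $\sqrt{61176741} \approx 7821.6$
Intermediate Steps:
$u = -411$ ($u = -113 - 298 = -411$)
$q{\left(Y,N \right)} = \left(-6 + N \left(-5 + N\right)\right)^{2}$ ($q{\left(Y,N \right)} = \left(\left(-5 + N\right) N - 6\right)^{2} = \left(N \left(-5 + N\right) - 6\right)^{2} = \left(-6 + N \left(-5 + N\right)\right)^{2}$)
$b = 15618$ ($b = \left(-38\right) \left(-411\right) = 15618$)
$\sqrt{b + \left(q{\left(Q{\left(4 \right)},91 \right)} - -8723\right)} = \sqrt{15618 - \left(-8723 - \left(6 - 91^{2} + 5 \cdot 91\right)^{2}\right)} = \sqrt{15618 + \left(\left(6 - 8281 + 455\right)^{2} + 8723\right)} = \sqrt{15618 + \left(\left(-7820\right)^{2} + 8723\right)} = \sqrt{15618 + \left(61152400 + 8723\right)} = \sqrt{15618 + 61161123} = \sqrt{61176741}$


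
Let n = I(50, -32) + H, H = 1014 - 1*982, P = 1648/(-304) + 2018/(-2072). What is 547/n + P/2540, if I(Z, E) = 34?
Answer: 13670123953/1649912880 ≈ 8.2854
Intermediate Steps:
P = -125879/19684 (P = 1648*(-1/304) + 2018*(-1/2072) = -103/19 - 1009/1036 = -125879/19684 ≈ -6.3950)
H = 32 (H = 1014 - 982 = 32)
n = 66 (n = 34 + 32 = 66)
547/n + P/2540 = 547/66 - 125879/19684/2540 = 547*(1/66) - 125879/19684*1/2540 = 547/66 - 125879/49997360 = 13670123953/1649912880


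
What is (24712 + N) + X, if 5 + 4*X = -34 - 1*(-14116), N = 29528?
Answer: 231037/4 ≈ 57759.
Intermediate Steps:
X = 14077/4 (X = -5/4 + (-34 - 1*(-14116))/4 = -5/4 + (-34 + 14116)/4 = -5/4 + (¼)*14082 = -5/4 + 7041/2 = 14077/4 ≈ 3519.3)
(24712 + N) + X = (24712 + 29528) + 14077/4 = 54240 + 14077/4 = 231037/4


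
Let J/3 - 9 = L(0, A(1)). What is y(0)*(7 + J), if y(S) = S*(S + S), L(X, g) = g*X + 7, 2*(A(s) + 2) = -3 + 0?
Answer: 0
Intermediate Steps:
A(s) = -7/2 (A(s) = -2 + (-3 + 0)/2 = -2 + (½)*(-3) = -2 - 3/2 = -7/2)
L(X, g) = 7 + X*g (L(X, g) = X*g + 7 = 7 + X*g)
y(S) = 2*S² (y(S) = S*(2*S) = 2*S²)
J = 48 (J = 27 + 3*(7 + 0*(-7/2)) = 27 + 3*(7 + 0) = 27 + 3*7 = 27 + 21 = 48)
y(0)*(7 + J) = (2*0²)*(7 + 48) = (2*0)*55 = 0*55 = 0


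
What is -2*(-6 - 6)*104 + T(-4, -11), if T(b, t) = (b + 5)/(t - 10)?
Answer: 52415/21 ≈ 2496.0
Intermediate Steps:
T(b, t) = (5 + b)/(-10 + t)
-2*(-6 - 6)*104 + T(-4, -11) = -2*(-6 - 6)*104 + (5 - 4)/(-10 - 11) = -2*(-12)*104 + 1/(-21) = 24*104 - 1/21*1 = 2496 - 1/21 = 52415/21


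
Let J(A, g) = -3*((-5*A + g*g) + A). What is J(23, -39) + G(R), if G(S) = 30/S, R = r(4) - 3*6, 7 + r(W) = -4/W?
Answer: -55746/13 ≈ -4288.2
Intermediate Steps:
r(W) = -7 - 4/W
J(A, g) = -3*g² + 12*A (J(A, g) = -3*((-5*A + g²) + A) = -3*((g² - 5*A) + A) = -3*(g² - 4*A) = -3*g² + 12*A)
R = -26 (R = (-7 - 4/4) - 3*6 = (-7 - 4*¼) - 18 = (-7 - 1) - 18 = -8 - 18 = -26)
J(23, -39) + G(R) = (-3*(-39)² + 12*23) + 30/(-26) = (-3*1521 + 276) + 30*(-1/26) = (-4563 + 276) - 15/13 = -4287 - 15/13 = -55746/13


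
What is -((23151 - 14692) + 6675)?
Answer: -15134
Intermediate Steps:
-((23151 - 14692) + 6675) = -(8459 + 6675) = -1*15134 = -15134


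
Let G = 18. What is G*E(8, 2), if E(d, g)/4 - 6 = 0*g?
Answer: 432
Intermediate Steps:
E(d, g) = 24 (E(d, g) = 24 + 4*(0*g) = 24 + 4*0 = 24 + 0 = 24)
G*E(8, 2) = 18*24 = 432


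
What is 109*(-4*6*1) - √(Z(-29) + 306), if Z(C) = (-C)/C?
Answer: -2616 - √305 ≈ -2633.5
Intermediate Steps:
Z(C) = -1
109*(-4*6*1) - √(Z(-29) + 306) = 109*(-4*6*1) - √(-1 + 306) = 109*(-24*1) - √305 = 109*(-24) - √305 = -2616 - √305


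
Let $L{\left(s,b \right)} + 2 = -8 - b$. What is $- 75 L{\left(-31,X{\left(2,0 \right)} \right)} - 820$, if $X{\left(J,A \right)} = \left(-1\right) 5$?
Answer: $-445$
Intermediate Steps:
$X{\left(J,A \right)} = -5$
$L{\left(s,b \right)} = -10 - b$ ($L{\left(s,b \right)} = -2 - \left(8 + b\right) = -10 - b$)
$- 75 L{\left(-31,X{\left(2,0 \right)} \right)} - 820 = - 75 \left(-10 - -5\right) - 820 = - 75 \left(-10 + 5\right) - 820 = \left(-75\right) \left(-5\right) - 820 = 375 - 820 = -445$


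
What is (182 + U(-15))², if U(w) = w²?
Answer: 165649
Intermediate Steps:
(182 + U(-15))² = (182 + (-15)²)² = (182 + 225)² = 407² = 165649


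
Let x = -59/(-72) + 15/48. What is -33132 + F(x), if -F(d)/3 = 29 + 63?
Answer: -33408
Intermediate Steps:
x = 163/144 (x = -59*(-1/72) + 15*(1/48) = 59/72 + 5/16 = 163/144 ≈ 1.1319)
F(d) = -276 (F(d) = -3*(29 + 63) = -3*92 = -276)
-33132 + F(x) = -33132 - 276 = -33408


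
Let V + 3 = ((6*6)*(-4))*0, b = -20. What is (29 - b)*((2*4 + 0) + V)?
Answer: 245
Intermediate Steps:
V = -3 (V = -3 + ((6*6)*(-4))*0 = -3 + (36*(-4))*0 = -3 - 144*0 = -3 + 0 = -3)
(29 - b)*((2*4 + 0) + V) = (29 - 1*(-20))*((2*4 + 0) - 3) = (29 + 20)*((8 + 0) - 3) = 49*(8 - 3) = 49*5 = 245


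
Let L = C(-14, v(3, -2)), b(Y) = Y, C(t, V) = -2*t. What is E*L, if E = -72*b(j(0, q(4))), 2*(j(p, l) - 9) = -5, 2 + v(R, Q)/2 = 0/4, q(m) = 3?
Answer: -13104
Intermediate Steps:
v(R, Q) = -4 (v(R, Q) = -4 + 2*(0/4) = -4 + 2*(0*(1/4)) = -4 + 2*0 = -4 + 0 = -4)
j(p, l) = 13/2 (j(p, l) = 9 + (1/2)*(-5) = 9 - 5/2 = 13/2)
E = -468 (E = -72*13/2 = -468)
L = 28 (L = -2*(-14) = 28)
E*L = -468*28 = -13104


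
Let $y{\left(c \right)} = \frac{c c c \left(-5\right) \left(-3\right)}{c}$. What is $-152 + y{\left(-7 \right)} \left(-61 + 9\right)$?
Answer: $-38372$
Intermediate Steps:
$y{\left(c \right)} = 15 c^{2}$ ($y{\left(c \right)} = \frac{c^{2} - 5 c \left(-3\right)}{c} = \frac{c^{2} \cdot 15 c}{c} = \frac{15 c^{3}}{c} = 15 c^{2}$)
$-152 + y{\left(-7 \right)} \left(-61 + 9\right) = -152 + 15 \left(-7\right)^{2} \left(-61 + 9\right) = -152 + 15 \cdot 49 \left(-52\right) = -152 + 735 \left(-52\right) = -152 - 38220 = -38372$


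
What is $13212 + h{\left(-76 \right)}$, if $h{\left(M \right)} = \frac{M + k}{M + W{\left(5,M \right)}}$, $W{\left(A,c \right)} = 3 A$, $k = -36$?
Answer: $\frac{806044}{61} \approx 13214.0$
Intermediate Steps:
$h{\left(M \right)} = \frac{-36 + M}{15 + M}$ ($h{\left(M \right)} = \frac{M - 36}{M + 3 \cdot 5} = \frac{-36 + M}{M + 15} = \frac{-36 + M}{15 + M}$)
$13212 + h{\left(-76 \right)} = 13212 + \frac{-36 - 76}{15 - 76} = 13212 + \frac{1}{-61} \left(-112\right) = 13212 - - \frac{112}{61} = 13212 + \frac{112}{61} = \frac{806044}{61}$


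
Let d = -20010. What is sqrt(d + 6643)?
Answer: I*sqrt(13367) ≈ 115.62*I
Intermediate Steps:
sqrt(d + 6643) = sqrt(-20010 + 6643) = sqrt(-13367) = I*sqrt(13367)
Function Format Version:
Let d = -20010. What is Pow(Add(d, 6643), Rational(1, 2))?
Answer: Mul(I, Pow(13367, Rational(1, 2))) ≈ Mul(115.62, I)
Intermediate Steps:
Pow(Add(d, 6643), Rational(1, 2)) = Pow(Add(-20010, 6643), Rational(1, 2)) = Pow(-13367, Rational(1, 2)) = Mul(I, Pow(13367, Rational(1, 2)))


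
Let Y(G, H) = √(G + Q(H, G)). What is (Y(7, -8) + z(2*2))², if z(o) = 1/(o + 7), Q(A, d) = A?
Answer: -120/121 + 2*I/11 ≈ -0.99174 + 0.18182*I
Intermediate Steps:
z(o) = 1/(7 + o)
Y(G, H) = √(G + H)
(Y(7, -8) + z(2*2))² = (√(7 - 8) + 1/(7 + 2*2))² = (√(-1) + 1/(7 + 4))² = (I + 1/11)² = (1/11 + I)²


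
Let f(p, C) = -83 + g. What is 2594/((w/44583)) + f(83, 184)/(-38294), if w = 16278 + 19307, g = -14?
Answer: 402603593503/123881090 ≈ 3249.9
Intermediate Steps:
f(p, C) = -97 (f(p, C) = -83 - 14 = -97)
w = 35585
2594/((w/44583)) + f(83, 184)/(-38294) = 2594/((35585/44583)) - 97/(-38294) = 2594/((35585*(1/44583))) - 97*(-1/38294) = 2594/(3235/4053) + 97/38294 = 2594*(4053/3235) + 97/38294 = 10513482/3235 + 97/38294 = 402603593503/123881090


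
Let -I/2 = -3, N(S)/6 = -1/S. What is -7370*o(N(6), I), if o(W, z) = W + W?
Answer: 14740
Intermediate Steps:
N(S) = -6/S (N(S) = 6*(-1/S) = -6/S)
I = 6 (I = -2*(-3) = 6)
o(W, z) = 2*W
-7370*o(N(6), I) = -14740*(-6/6) = -14740*(-6*⅙) = -14740*(-1) = -7370*(-2) = 14740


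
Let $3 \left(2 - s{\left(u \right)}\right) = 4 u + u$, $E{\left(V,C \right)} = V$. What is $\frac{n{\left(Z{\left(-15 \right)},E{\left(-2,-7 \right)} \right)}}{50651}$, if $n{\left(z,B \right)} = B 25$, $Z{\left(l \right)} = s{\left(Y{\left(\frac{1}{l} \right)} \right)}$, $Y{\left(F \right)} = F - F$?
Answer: $- \frac{50}{50651} \approx -0.00098715$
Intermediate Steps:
$Y{\left(F \right)} = 0$
$s{\left(u \right)} = 2 - \frac{5 u}{3}$ ($s{\left(u \right)} = 2 - \frac{4 u + u}{3} = 2 - \frac{5 u}{3}$)
$Z{\left(l \right)} = 2$ ($Z{\left(l \right)} = 2 - 0 = 2 + 0 = 2$)
$n{\left(z,B \right)} = 25 B$
$\frac{n{\left(Z{\left(-15 \right)},E{\left(-2,-7 \right)} \right)}}{50651} = \frac{25 \left(-2\right)}{50651} = \left(-50\right) \frac{1}{50651} = - \frac{50}{50651}$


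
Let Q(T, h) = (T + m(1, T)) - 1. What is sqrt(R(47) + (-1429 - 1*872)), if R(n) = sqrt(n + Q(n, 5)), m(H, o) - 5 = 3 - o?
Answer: sqrt(-2301 + 3*sqrt(6)) ≈ 47.892*I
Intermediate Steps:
m(H, o) = 8 - o (m(H, o) = 5 + (3 - o) = 8 - o)
Q(T, h) = 7 (Q(T, h) = (T + (8 - T)) - 1 = 8 - 1 = 7)
R(n) = sqrt(7 + n) (R(n) = sqrt(n + 7) = sqrt(7 + n))
sqrt(R(47) + (-1429 - 1*872)) = sqrt(sqrt(7 + 47) + (-1429 - 1*872)) = sqrt(sqrt(54) + (-1429 - 872)) = sqrt(3*sqrt(6) - 2301) = sqrt(-2301 + 3*sqrt(6))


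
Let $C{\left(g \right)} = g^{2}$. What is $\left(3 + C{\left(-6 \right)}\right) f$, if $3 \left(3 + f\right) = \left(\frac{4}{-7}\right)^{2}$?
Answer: $- \frac{5525}{49} \approx -112.76$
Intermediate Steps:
$f = - \frac{425}{147}$ ($f = -3 + \frac{\left(\frac{4}{-7}\right)^{2}}{3} = -3 + \frac{\left(4 \left(- \frac{1}{7}\right)\right)^{2}}{3} = -3 + \frac{\left(- \frac{4}{7}\right)^{2}}{3} = -3 + \frac{1}{3} \cdot \frac{16}{49} = -3 + \frac{16}{147} = - \frac{425}{147} \approx -2.8912$)
$\left(3 + C{\left(-6 \right)}\right) f = \left(3 + \left(-6\right)^{2}\right) \left(- \frac{425}{147}\right) = \left(3 + 36\right) \left(- \frac{425}{147}\right) = 39 \left(- \frac{425}{147}\right) = - \frac{5525}{49}$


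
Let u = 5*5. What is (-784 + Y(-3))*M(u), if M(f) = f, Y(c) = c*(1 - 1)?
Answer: -19600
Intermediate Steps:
Y(c) = 0 (Y(c) = c*0 = 0)
u = 25
(-784 + Y(-3))*M(u) = (-784 + 0)*25 = -784*25 = -19600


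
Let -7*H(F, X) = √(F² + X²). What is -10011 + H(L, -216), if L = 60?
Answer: -10011 - 12*√349/7 ≈ -10043.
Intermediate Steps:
H(F, X) = -√(F² + X²)/7
-10011 + H(L, -216) = -10011 - √(60² + (-216)²)/7 = -10011 - √(3600 + 46656)/7 = -10011 - 12*√349/7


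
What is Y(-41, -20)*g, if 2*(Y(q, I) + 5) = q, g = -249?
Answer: 12699/2 ≈ 6349.5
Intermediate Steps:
Y(q, I) = -5 + q/2
Y(-41, -20)*g = (-5 + (½)*(-41))*(-249) = (-5 - 41/2)*(-249) = -51/2*(-249) = 12699/2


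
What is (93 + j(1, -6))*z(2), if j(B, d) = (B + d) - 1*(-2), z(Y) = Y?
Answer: 180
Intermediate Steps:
j(B, d) = 2 + B + d (j(B, d) = (B + d) + 2 = 2 + B + d)
(93 + j(1, -6))*z(2) = (93 + (2 + 1 - 6))*2 = (93 - 3)*2 = 90*2 = 180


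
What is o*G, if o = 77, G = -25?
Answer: -1925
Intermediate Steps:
o*G = 77*(-25) = -1925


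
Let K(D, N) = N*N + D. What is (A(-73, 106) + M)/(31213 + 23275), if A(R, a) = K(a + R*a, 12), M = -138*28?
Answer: -1419/6811 ≈ -0.20834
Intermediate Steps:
M = -3864
K(D, N) = D + N**2 (K(D, N) = N**2 + D = D + N**2)
A(R, a) = 144 + a + R*a (A(R, a) = (a + R*a) + 12**2 = (a + R*a) + 144 = 144 + a + R*a)
(A(-73, 106) + M)/(31213 + 23275) = ((144 + 106*(1 - 73)) - 3864)/(31213 + 23275) = ((144 + 106*(-72)) - 3864)/54488 = ((144 - 7632) - 3864)*(1/54488) = (-7488 - 3864)*(1/54488) = -11352*1/54488 = -1419/6811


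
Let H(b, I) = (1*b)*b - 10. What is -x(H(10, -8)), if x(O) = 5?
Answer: -5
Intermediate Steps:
H(b, I) = -10 + b² (H(b, I) = b*b - 10 = b² - 10 = -10 + b²)
-x(H(10, -8)) = -1*5 = -5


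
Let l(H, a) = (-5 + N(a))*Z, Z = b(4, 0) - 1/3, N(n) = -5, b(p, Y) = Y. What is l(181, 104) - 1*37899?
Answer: -113687/3 ≈ -37896.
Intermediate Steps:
Z = -⅓ (Z = 0 - 1/3 = 0 - 1*⅓ = 0 - ⅓ = -⅓ ≈ -0.33333)
l(H, a) = 10/3 (l(H, a) = (-5 - 5)*(-⅓) = -10*(-⅓) = 10/3)
l(181, 104) - 1*37899 = 10/3 - 1*37899 = 10/3 - 37899 = -113687/3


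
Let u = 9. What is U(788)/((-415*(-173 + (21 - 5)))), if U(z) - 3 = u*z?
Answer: 1419/13031 ≈ 0.10889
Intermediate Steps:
U(z) = 3 + 9*z
U(788)/((-415*(-173 + (21 - 5)))) = (3 + 9*788)/((-415*(-173 + (21 - 5)))) = (3 + 7092)/((-415*(-173 + 16))) = 7095/((-415*(-157))) = 7095/65155 = 7095*(1/65155) = 1419/13031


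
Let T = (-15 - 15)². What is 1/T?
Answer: 1/900 ≈ 0.0011111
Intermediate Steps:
T = 900 (T = (-30)² = 900)
1/T = 1/900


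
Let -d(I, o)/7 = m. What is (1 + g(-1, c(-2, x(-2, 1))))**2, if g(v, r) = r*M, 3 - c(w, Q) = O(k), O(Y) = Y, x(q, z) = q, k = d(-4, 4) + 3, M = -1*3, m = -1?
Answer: 484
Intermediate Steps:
M = -3
d(I, o) = 7 (d(I, o) = -7*(-1) = 7)
k = 10 (k = 7 + 3 = 10)
c(w, Q) = -7 (c(w, Q) = 3 - 1*10 = 3 - 10 = -7)
g(v, r) = -3*r (g(v, r) = r*(-3) = -3*r)
(1 + g(-1, c(-2, x(-2, 1))))**2 = (1 - 3*(-7))**2 = (1 + 21)**2 = 22**2 = 484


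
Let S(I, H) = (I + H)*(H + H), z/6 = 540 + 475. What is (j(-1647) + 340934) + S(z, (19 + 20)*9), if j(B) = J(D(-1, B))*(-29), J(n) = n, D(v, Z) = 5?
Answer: 4862371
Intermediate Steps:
z = 6090 (z = 6*(540 + 475) = 6*1015 = 6090)
S(I, H) = 2*H*(H + I) (S(I, H) = (H + I)*(2*H) = 2*H*(H + I))
j(B) = -145 (j(B) = 5*(-29) = -145)
(j(-1647) + 340934) + S(z, (19 + 20)*9) = (-145 + 340934) + 2*((19 + 20)*9)*((19 + 20)*9 + 6090) = 340789 + 2*(39*9)*(39*9 + 6090) = 340789 + 2*351*(351 + 6090) = 340789 + 2*351*6441 = 340789 + 4521582 = 4862371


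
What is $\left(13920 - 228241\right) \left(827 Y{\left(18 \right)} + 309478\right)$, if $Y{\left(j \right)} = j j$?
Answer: $-123754517746$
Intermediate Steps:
$Y{\left(j \right)} = j^{2}$
$\left(13920 - 228241\right) \left(827 Y{\left(18 \right)} + 309478\right) = \left(13920 - 228241\right) \left(827 \cdot 18^{2} + 309478\right) = - 214321 \left(827 \cdot 324 + 309478\right) = - 214321 \left(267948 + 309478\right) = \left(-214321\right) 577426 = -123754517746$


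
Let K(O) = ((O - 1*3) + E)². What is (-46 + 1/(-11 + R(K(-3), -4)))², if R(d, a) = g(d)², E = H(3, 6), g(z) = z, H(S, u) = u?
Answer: 257049/121 ≈ 2124.4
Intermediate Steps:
E = 6
K(O) = (3 + O)² (K(O) = ((O - 1*3) + 6)² = ((O - 3) + 6)² = ((-3 + O) + 6)² = (3 + O)²)
R(d, a) = d²
(-46 + 1/(-11 + R(K(-3), -4)))² = (-46 + 1/(-11 + ((3 - 3)²)²))² = (-46 + 1/(-11 + (0²)²))² = (-46 + 1/(-11 + 0²))² = (-46 + 1/(-11 + 0))² = (-46 + 1/(-11))² = (-46 - 1/11)² = (-507/11)² = 257049/121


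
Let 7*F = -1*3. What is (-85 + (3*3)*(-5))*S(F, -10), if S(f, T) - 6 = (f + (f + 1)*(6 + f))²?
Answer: -4242030/2401 ≈ -1766.8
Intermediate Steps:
F = -3/7 (F = (-1*3)/7 = (⅐)*(-3) = -3/7 ≈ -0.42857)
S(f, T) = 6 + (f + (1 + f)*(6 + f))² (S(f, T) = 6 + (f + (f + 1)*(6 + f))² = 6 + (f + (1 + f)*(6 + f))²)
(-85 + (3*3)*(-5))*S(F, -10) = (-85 + (3*3)*(-5))*(6 + (6 + (-3/7)² + 8*(-3/7))²) = (-85 + 9*(-5))*(6 + (6 + 9/49 - 24/7)²) = (-85 - 45)*(6 + (135/49)²) = -130*(6 + 18225/2401) = -130*32631/2401 = -4242030/2401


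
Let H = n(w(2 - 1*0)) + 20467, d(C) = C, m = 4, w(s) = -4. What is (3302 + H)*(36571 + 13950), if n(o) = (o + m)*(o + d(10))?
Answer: 1200833649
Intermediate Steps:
n(o) = (4 + o)*(10 + o) (n(o) = (o + 4)*(o + 10) = (4 + o)*(10 + o))
H = 20467 (H = (40 + (-4)² + 14*(-4)) + 20467 = (40 + 16 - 56) + 20467 = 0 + 20467 = 20467)
(3302 + H)*(36571 + 13950) = (3302 + 20467)*(36571 + 13950) = 23769*50521 = 1200833649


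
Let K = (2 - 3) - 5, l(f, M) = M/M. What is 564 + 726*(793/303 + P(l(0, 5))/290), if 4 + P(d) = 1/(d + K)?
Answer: 179660827/73225 ≈ 2453.5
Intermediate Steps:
l(f, M) = 1
K = -6 (K = -1 - 5 = -6)
P(d) = -4 + 1/(-6 + d) (P(d) = -4 + 1/(d - 6) = -4 + 1/(-6 + d))
564 + 726*(793/303 + P(l(0, 5))/290) = 564 + 726*(793/303 + ((25 - 4*1)/(-6 + 1))/290) = 564 + 726*(793*(1/303) + ((25 - 4)/(-5))*(1/290)) = 564 + 726*(793/303 - ⅕*21*(1/290)) = 564 + 726*(793/303 - 21/5*1/290) = 564 + 726*(793/303 - 21/1450) = 564 + 726*(1143487/439350) = 564 + 138361927/73225 = 179660827/73225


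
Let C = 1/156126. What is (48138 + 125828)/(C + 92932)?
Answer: 27160615716/14509101433 ≈ 1.8720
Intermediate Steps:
C = 1/156126 ≈ 6.4051e-6
(48138 + 125828)/(C + 92932) = (48138 + 125828)/(1/156126 + 92932) = 173966/(14509101433/156126) = 173966*(156126/14509101433) = 27160615716/14509101433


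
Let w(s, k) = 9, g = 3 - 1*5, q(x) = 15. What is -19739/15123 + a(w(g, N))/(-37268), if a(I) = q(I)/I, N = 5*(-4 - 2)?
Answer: -245219419/187867988 ≈ -1.3053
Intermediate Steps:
g = -2 (g = 3 - 5 = -2)
N = -30 (N = 5*(-6) = -30)
a(I) = 15/I
-19739/15123 + a(w(g, N))/(-37268) = -19739/15123 + (15/9)/(-37268) = -19739*1/15123 + (15*(⅑))*(-1/37268) = -19739/15123 + (5/3)*(-1/37268) = -19739/15123 - 5/111804 = -245219419/187867988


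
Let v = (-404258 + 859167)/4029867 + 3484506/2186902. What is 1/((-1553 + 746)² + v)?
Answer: 4406462101017/2869711555293791543 ≈ 1.5355e-6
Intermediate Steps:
v = 7518468571310/4406462101017 (v = 454909*(1/4029867) + 3484506*(1/2186902) = 454909/4029867 + 1742253/1093451 = 7518468571310/4406462101017 ≈ 1.7062)
1/((-1553 + 746)² + v) = 1/((-1553 + 746)² + 7518468571310/4406462101017) = 1/((-807)² + 7518468571310/4406462101017) = 1/(651249 + 7518468571310/4406462101017) = 1/(2869711555293791543/4406462101017) = 4406462101017/2869711555293791543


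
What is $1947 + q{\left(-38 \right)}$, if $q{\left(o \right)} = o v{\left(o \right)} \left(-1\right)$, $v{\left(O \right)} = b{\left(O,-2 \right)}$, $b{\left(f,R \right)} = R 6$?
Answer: $1491$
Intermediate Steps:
$b{\left(f,R \right)} = 6 R$
$v{\left(O \right)} = -12$ ($v{\left(O \right)} = 6 \left(-2\right) = -12$)
$q{\left(o \right)} = 12 o$ ($q{\left(o \right)} = o \left(-12\right) \left(-1\right) = - 12 o \left(-1\right) = 12 o$)
$1947 + q{\left(-38 \right)} = 1947 + 12 \left(-38\right) = 1947 - 456 = 1491$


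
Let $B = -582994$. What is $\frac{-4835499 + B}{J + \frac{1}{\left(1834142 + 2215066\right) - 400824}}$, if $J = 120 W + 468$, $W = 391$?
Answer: $- \frac{19768743165312}{172889620993} \approx -114.34$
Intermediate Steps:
$J = 47388$ ($J = 120 \cdot 391 + 468 = 46920 + 468 = 47388$)
$\frac{-4835499 + B}{J + \frac{1}{\left(1834142 + 2215066\right) - 400824}} = \frac{-4835499 - 582994}{47388 + \frac{1}{\left(1834142 + 2215066\right) - 400824}} = - \frac{5418493}{47388 + \frac{1}{4049208 - 400824}} = - \frac{5418493}{47388 + \frac{1}{3648384}} = - \frac{5418493}{\frac{172889620993}{3648384}} = \left(-5418493\right) \frac{3648384}{172889620993} = - \frac{19768743165312}{172889620993}$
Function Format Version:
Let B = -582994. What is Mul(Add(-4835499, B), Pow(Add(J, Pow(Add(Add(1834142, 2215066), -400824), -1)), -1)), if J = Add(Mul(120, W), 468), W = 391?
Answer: Rational(-19768743165312, 172889620993) ≈ -114.34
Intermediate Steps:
J = 47388 (J = Add(Mul(120, 391), 468) = Add(46920, 468) = 47388)
Mul(Add(-4835499, B), Pow(Add(J, Pow(Add(Add(1834142, 2215066), -400824), -1)), -1)) = Mul(Add(-4835499, -582994), Pow(Add(47388, Pow(Add(Add(1834142, 2215066), -400824), -1)), -1)) = Mul(-5418493, Pow(Add(47388, Pow(Add(4049208, -400824), -1)), -1)) = Mul(-5418493, Pow(Add(47388, Pow(3648384, -1)), -1)) = Mul(-5418493, Pow(Add(47388, Rational(1, 3648384)), -1)) = Mul(-5418493, Pow(Rational(172889620993, 3648384), -1)) = Mul(-5418493, Rational(3648384, 172889620993)) = Rational(-19768743165312, 172889620993)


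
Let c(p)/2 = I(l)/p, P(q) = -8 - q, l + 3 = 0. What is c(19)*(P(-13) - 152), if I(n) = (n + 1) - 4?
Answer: 1764/19 ≈ 92.842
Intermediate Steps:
l = -3 (l = -3 + 0 = -3)
I(n) = -3 + n (I(n) = (1 + n) - 4 = -3 + n)
c(p) = -12/p (c(p) = 2*((-3 - 3)/p) = 2*(-6/p) = -12/p)
c(19)*(P(-13) - 152) = (-12/19)*((-8 - 1*(-13)) - 152) = (-12*1/19)*((-8 + 13) - 152) = -12*(5 - 152)/19 = -12/19*(-147) = 1764/19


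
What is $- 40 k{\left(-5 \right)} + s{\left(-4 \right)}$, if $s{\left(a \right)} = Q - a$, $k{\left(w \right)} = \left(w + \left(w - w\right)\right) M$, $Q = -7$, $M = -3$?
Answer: $-603$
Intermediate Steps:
$k{\left(w \right)} = - 3 w$ ($k{\left(w \right)} = \left(w + \left(w - w\right)\right) \left(-3\right) = \left(w + 0\right) \left(-3\right) = w \left(-3\right) = - 3 w$)
$s{\left(a \right)} = -7 - a$
$- 40 k{\left(-5 \right)} + s{\left(-4 \right)} = - 40 \left(\left(-3\right) \left(-5\right)\right) - 3 = \left(-40\right) 15 + \left(-7 + 4\right) = -600 - 3 = -603$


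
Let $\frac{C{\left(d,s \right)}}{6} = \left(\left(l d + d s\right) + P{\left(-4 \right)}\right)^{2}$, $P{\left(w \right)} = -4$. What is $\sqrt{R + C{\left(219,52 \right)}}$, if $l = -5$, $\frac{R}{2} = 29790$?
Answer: $\sqrt{635240706} \approx 25204.0$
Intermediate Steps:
$R = 59580$ ($R = 2 \cdot 29790 = 59580$)
$C{\left(d,s \right)} = 6 \left(-4 - 5 d + d s\right)^{2}$ ($C{\left(d,s \right)} = 6 \left(\left(- 5 d + d s\right) - 4\right)^{2} = 6 \left(-4 - 5 d + d s\right)^{2}$)
$\sqrt{R + C{\left(219,52 \right)}} = \sqrt{59580 + 6 \left(-4 - 1095 + 219 \cdot 52\right)^{2}} = \sqrt{59580 + 6 \left(-4 - 1095 + 11388\right)^{2}} = \sqrt{59580 + 6 \cdot 10289^{2}} = \sqrt{59580 + 6 \cdot 105863521} = \sqrt{59580 + 635181126} = \sqrt{635240706}$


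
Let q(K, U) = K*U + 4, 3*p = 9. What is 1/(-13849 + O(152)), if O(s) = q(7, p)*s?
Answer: -1/10049 ≈ -9.9512e-5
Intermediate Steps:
p = 3 (p = (⅓)*9 = 3)
q(K, U) = 4 + K*U
O(s) = 25*s (O(s) = (4 + 7*3)*s = (4 + 21)*s = 25*s)
1/(-13849 + O(152)) = 1/(-13849 + 25*152) = 1/(-13849 + 3800) = 1/(-10049) = -1/10049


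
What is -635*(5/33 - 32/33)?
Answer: 5715/11 ≈ 519.54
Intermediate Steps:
-635*(5/33 - 32/33) = -635*(-9/11) = 5715/11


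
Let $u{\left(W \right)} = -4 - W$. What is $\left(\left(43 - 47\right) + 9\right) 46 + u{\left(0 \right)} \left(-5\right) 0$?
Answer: $230$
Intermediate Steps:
$\left(\left(43 - 47\right) + 9\right) 46 + u{\left(0 \right)} \left(-5\right) 0 = \left(\left(43 - 47\right) + 9\right) 46 + \left(-4 - 0\right) \left(-5\right) 0 = \left(-4 + 9\right) 46 + \left(-4 + 0\right) \left(-5\right) 0 = 5 \cdot 46 + \left(-4\right) \left(-5\right) 0 = 230 + 20 \cdot 0 = 230 + 0 = 230$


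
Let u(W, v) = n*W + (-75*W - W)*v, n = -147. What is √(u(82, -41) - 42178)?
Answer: 8*√3145 ≈ 448.64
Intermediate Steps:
u(W, v) = -147*W - 76*W*v (u(W, v) = -147*W + (-75*W - W)*v = -147*W + (-76*W)*v = -147*W - 76*W*v)
√(u(82, -41) - 42178) = √(-1*82*(147 + 76*(-41)) - 42178) = √(-1*82*(147 - 3116) - 42178) = √(-1*82*(-2969) - 42178) = √(243458 - 42178) = √201280 = 8*√3145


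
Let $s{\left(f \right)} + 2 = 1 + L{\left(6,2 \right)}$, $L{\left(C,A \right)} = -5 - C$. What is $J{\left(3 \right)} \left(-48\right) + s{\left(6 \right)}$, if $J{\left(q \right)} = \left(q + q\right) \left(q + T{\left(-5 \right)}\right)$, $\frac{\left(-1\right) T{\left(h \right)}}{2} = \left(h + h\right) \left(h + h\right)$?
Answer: $56724$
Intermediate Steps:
$T{\left(h \right)} = - 8 h^{2}$ ($T{\left(h \right)} = - 2 \left(h + h\right) \left(h + h\right) = - 2 \cdot 2 h 2 h = - 2 \cdot 4 h^{2} = - 8 h^{2}$)
$J{\left(q \right)} = 2 q \left(-200 + q\right)$ ($J{\left(q \right)} = \left(q + q\right) \left(q - 8 \left(-5\right)^{2}\right) = 2 q \left(q - 200\right) = 2 q \left(-200 + q\right)$)
$s{\left(f \right)} = -12$ ($s{\left(f \right)} = -2 + \left(1 - 11\right) = -2 - 10 = -12$)
$J{\left(3 \right)} \left(-48\right) + s{\left(6 \right)} = 2 \cdot 3 \left(-200 + 3\right) \left(-48\right) - 12 = 2 \cdot 3 \left(-197\right) \left(-48\right) - 12 = \left(-1182\right) \left(-48\right) - 12 = 56736 - 12 = 56724$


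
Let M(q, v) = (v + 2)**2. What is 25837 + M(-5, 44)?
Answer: 27953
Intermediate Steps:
M(q, v) = (2 + v)**2
25837 + M(-5, 44) = 25837 + (2 + 44)**2 = 25837 + 46**2 = 25837 + 2116 = 27953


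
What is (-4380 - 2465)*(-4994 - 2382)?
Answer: 50488720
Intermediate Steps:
(-4380 - 2465)*(-4994 - 2382) = -6845*(-7376) = 50488720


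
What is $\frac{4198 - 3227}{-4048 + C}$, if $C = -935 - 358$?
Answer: $- \frac{971}{5341} \approx -0.1818$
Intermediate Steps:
$C = -1293$ ($C = -935 - 358 = -1293$)
$\frac{4198 - 3227}{-4048 + C} = \frac{4198 - 3227}{-4048 - 1293} = \frac{971}{-5341} = 971 \left(- \frac{1}{5341}\right) = - \frac{971}{5341}$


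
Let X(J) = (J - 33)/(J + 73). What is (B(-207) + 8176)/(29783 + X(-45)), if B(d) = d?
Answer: 8582/32071 ≈ 0.26759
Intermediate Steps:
X(J) = (-33 + J)/(73 + J)
(B(-207) + 8176)/(29783 + X(-45)) = (-207 + 8176)/(29783 + (-33 - 45)/(73 - 45)) = 7969/(29783 - 78/28) = 7969/(29783 + (1/28)*(-78)) = 7969/(29783 - 39/14) = 7969/(416923/14) = 7969*(14/416923) = 8582/32071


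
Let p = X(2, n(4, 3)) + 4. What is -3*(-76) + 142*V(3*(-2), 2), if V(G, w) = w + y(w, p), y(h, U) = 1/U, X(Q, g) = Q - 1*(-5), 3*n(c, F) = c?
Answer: 5774/11 ≈ 524.91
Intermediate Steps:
n(c, F) = c/3
X(Q, g) = 5 + Q (X(Q, g) = Q + 5 = 5 + Q)
p = 11 (p = (5 + 2) + 4 = 7 + 4 = 11)
y(h, U) = 1/U
V(G, w) = 1/11 + w (V(G, w) = w + 1/11 = 1/11 + w)
-3*(-76) + 142*V(3*(-2), 2) = -3*(-76) + 142*(1/11 + 2) = 228 + 142*(23/11) = 228 + 3266/11 = 5774/11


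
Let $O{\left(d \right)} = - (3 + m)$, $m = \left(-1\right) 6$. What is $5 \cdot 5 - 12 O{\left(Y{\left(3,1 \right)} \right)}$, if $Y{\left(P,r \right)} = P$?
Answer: $-11$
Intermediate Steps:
$m = -6$
$O{\left(d \right)} = 3$ ($O{\left(d \right)} = - (3 - 6) = \left(-1\right) \left(-3\right) = 3$)
$5 \cdot 5 - 12 O{\left(Y{\left(3,1 \right)} \right)} = 5 \cdot 5 - 36 = 25 - 36 = -11$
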